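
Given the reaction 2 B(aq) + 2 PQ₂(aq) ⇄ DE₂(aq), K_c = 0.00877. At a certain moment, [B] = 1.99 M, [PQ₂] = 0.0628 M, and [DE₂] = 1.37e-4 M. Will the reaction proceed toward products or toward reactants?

Q_c = [DE₂] / ([B]²·[PQ₂]²) = (1.37e-4) / ((1.99)²·(0.0628)²) = 0.00877
Q_c = 0.00877 = K_c, so the system is already at equilibrium.

neither direction; the system is at equilibrium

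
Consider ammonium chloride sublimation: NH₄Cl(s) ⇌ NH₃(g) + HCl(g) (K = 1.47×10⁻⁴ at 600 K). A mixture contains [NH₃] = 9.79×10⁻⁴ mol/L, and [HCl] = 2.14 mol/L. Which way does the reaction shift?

(NH₄Cl is a pure solid — omitted from Q.)
Q = [NH₃]·[HCl] = (9.79×10⁻⁴)·(2.14) = 0.00210
Q = 0.00210 > K = 1.47×10⁻⁴, so the reverse reaction proceeds.

toward reactants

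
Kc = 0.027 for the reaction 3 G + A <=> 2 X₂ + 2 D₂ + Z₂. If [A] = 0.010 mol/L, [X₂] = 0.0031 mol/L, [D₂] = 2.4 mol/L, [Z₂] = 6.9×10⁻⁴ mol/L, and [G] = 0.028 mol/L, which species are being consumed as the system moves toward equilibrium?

X₂, D₂, Z₂ (products)

Qc = [X₂]²·[D₂]²·[Z₂] / ([G]³·[A]) = (0.0031)²·(2.4)²·(6.9×10⁻⁴) / ((0.028)³·(0.010)) = 0.17
Qc = 0.17 > Kc = 0.027: net reverse reaction.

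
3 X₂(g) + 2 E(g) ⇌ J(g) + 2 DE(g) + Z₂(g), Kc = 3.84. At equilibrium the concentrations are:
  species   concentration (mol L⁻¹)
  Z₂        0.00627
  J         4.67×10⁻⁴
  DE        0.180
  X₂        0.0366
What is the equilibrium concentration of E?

At equilibrium, Kc = [J]·[DE]²·[Z₂] / ([X₂]³·[E]²) = 3.84.
(4.67×10⁻⁴)·(0.180)²·(0.00627) / ((0.0366)³·([E])²) = 3.84
[E]² = 5.04×10⁻⁴ ⇒ [E] = 0.0224 mol L⁻¹

[E] = 0.0224 mol L⁻¹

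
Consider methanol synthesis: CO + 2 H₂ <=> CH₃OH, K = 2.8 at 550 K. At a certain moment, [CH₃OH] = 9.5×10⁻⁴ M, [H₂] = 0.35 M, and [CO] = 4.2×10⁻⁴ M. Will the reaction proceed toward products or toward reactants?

reverse (toward reactants)

Q = [CH₃OH] / ([CO]·[H₂]²) = (9.5×10⁻⁴) / ((4.2×10⁻⁴)·(0.35)²) = 18
Q = 18 > K = 2.8, so the reverse reaction proceeds.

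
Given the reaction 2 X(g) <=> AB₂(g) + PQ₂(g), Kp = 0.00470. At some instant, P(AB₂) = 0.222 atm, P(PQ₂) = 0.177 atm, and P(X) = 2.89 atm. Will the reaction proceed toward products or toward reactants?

Qp = P(AB₂)·P(PQ₂) / P(X)² = (0.222)·(0.177) / (2.89)² = 0.00470
Qp = 0.00470 = Kp, so the system is already at equilibrium.

at equilibrium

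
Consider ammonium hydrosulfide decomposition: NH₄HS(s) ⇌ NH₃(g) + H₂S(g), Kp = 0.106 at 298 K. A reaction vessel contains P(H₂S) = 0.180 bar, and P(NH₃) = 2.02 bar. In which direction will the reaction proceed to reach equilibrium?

in the reverse direction

(NH₄HS is a pure solid — omitted from Qp.)
Qp = P(NH₃)·P(H₂S) = (2.02)·(0.180) = 0.364
Qp = 0.364 > Kp = 0.106, so the reverse reaction proceeds.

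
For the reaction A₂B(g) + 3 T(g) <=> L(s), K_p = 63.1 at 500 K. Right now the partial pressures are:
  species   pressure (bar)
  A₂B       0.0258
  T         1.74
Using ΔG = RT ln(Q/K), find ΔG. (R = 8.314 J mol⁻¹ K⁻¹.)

(L is a pure solid — omitted from Q_p.)
Q_p = 1 / (P(A₂B)·P(T)³) = 1 / ((0.0258)·(1.74)³) = 7.36
ΔG = RT ln(Q_p/K_p) = (8.314 J mol⁻¹ K⁻¹)(500 K) × ln(7.36/63.1)
   = (4.157 kJ/mol)(-2.149) = -8.93 kJ/mol
ΔG < 0, so the forward reaction is spontaneous (proceeds forward).

ΔG = -8.93 kJ/mol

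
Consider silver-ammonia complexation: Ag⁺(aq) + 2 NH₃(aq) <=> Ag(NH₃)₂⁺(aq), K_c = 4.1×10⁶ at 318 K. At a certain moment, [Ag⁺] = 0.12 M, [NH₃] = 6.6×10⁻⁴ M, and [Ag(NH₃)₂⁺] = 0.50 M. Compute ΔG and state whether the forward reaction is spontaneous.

ΔG = 2.24 kJ/mol; the forward reaction is non-spontaneous

Q_c = [Ag(NH₃)₂⁺] / ([Ag⁺]·[NH₃]²) = (0.50) / ((0.12)·(6.6×10⁻⁴)²) = 9.57×10⁶
ΔG = RT ln(Q_c/K_c) = (8.314 J mol⁻¹ K⁻¹)(318 K) × ln(9.57×10⁶/4.1×10⁶)
   = (2.644 kJ/mol)(0.8476) = 2.24 kJ/mol
ΔG > 0, so the forward reaction is non-spontaneous (proceeds in reverse).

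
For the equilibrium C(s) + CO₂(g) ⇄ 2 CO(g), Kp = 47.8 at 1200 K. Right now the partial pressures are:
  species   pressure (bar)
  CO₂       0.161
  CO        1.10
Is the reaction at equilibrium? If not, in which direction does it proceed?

(C is a pure solid — omitted from Qp.)
Qp = P(CO)² / P(CO₂) = (1.10)² / (0.161) = 7.52
Qp = 7.52 < Kp = 47.8, so the forward reaction proceeds.

toward products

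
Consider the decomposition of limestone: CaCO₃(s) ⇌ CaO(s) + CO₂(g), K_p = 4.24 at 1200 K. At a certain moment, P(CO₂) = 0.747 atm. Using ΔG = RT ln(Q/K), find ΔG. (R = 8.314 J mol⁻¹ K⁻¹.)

ΔG = -17.3 kJ/mol

(CaCO₃, CaO are pure solids — omitted from Q_p.)
Q_p = P(CO₂) = 0.747
ΔG = RT ln(Q_p/K_p) = (8.314 J mol⁻¹ K⁻¹)(1200 K) × ln(0.747/4.24)
   = (9.977 kJ/mol)(-1.736) = -17.3 kJ/mol
ΔG < 0, so the forward reaction is spontaneous (proceeds forward).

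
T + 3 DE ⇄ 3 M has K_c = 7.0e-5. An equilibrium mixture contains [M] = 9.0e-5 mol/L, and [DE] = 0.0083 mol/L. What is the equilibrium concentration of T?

[T] = 0.018 mol/L

At equilibrium, K_c = [M]³ / ([T]·[DE]³) = 7.0e-5.
(9.0e-5)³ / (([T])·(0.0083)³) = 7.0e-5
[T] = 0.0182 = 0.018 mol/L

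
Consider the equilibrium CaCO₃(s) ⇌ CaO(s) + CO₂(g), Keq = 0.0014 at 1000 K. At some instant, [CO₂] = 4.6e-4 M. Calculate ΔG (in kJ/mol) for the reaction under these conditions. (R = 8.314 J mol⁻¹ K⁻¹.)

ΔG = -9.25 kJ/mol

(CaCO₃, CaO are pure solids — omitted from Q.)
Q = [CO₂] = 4.60e-4
ΔG = RT ln(Q/Keq) = (8.314 J mol⁻¹ K⁻¹)(1000 K) × ln(4.60e-4/0.0014)
   = (8.314 kJ/mol)(-1.113) = -9.25 kJ/mol
ΔG < 0, so the forward reaction is spontaneous (proceeds forward).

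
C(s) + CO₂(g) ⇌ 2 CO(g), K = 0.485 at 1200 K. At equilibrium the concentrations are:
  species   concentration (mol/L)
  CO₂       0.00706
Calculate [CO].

[CO] = 0.0585 mol/L

(C is a pure solid — omitted from K.)
At equilibrium, K = [CO]² / [CO₂] = 0.485.
([CO])² / (0.00706) = 0.485
[CO]² = 0.00342 ⇒ [CO] = 0.0585 mol/L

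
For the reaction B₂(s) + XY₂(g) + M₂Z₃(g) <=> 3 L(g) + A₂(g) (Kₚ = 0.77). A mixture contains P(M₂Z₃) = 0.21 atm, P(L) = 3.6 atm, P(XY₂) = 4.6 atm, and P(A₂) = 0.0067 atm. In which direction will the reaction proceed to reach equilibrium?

(B₂ is a pure solid — omitted from Qₚ.)
Qₚ = P(L)³·P(A₂) / (P(XY₂)·P(M₂Z₃)) = (3.6)³·(0.0067) / ((4.6)·(0.21)) = 0.32
Qₚ = 0.32 < Kₚ = 0.77, so the forward reaction proceeds.

forward (toward products)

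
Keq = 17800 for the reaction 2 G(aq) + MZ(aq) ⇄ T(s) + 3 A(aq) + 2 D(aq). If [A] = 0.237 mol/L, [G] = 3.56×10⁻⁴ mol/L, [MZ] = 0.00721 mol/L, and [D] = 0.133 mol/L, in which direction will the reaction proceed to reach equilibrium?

(T is a pure solid — omitted from Q.)
Q = [A]³·[D]² / ([G]²·[MZ]) = (0.237)³·(0.133)² / ((3.56×10⁻⁴)²·(0.00721)) = 2.58×10⁵
Q = 2.58×10⁵ > Keq = 17800, so the reverse reaction proceeds.

to the left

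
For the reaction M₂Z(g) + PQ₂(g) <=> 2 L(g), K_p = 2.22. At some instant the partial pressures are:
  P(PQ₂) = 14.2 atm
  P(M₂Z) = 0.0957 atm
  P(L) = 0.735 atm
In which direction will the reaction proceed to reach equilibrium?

to the right

Q_p = P(L)² / (P(M₂Z)·P(PQ₂)) = (0.735)² / ((0.0957)·(14.2)) = 0.398
Q_p = 0.398 < K_p = 2.22, so the forward reaction proceeds.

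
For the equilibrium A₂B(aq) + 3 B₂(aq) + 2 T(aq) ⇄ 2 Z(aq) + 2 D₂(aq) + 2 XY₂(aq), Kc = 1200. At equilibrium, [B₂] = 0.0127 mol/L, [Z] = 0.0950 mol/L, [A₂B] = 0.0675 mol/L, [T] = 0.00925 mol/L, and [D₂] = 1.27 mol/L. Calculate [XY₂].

[XY₂] = 9.88×10⁻⁴ mol/L

At equilibrium, Kc = [Z]²·[D₂]²·[XY₂]² / ([A₂B]·[B₂]³·[T]²) = 1200.
(0.0950)²·(1.27)²·([XY₂])² / ((0.0675)·(0.0127)³·(0.00925)²) = 1200
[XY₂]² = 9.75×10⁻⁷ ⇒ [XY₂] = 9.88×10⁻⁴ mol/L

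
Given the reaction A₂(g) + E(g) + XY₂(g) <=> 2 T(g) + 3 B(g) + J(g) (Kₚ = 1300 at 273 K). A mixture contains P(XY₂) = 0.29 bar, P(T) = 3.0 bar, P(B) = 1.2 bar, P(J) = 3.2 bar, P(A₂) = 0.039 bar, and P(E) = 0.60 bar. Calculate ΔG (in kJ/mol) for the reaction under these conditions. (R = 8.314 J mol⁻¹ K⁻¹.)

Qₚ = P(T)²·P(B)³·P(J) / (P(A₂)·P(E)·P(XY₂)) = (3.0)²·(1.2)³·(3.2) / ((0.039)·(0.60)·(0.29)) = 7330
ΔG = RT ln(Qₚ/Kₚ) = (8.314 J mol⁻¹ K⁻¹)(273 K) × ln(7330/1300)
   = (2.270 kJ/mol)(1.730) = 3.93 kJ/mol
ΔG > 0, so the forward reaction is non-spontaneous (proceeds in reverse).

ΔG = 3.93 kJ/mol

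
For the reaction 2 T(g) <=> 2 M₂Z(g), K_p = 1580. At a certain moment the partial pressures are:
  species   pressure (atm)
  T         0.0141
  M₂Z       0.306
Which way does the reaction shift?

Q_p = P(M₂Z)² / P(T)² = (0.306)² / (0.0141)² = 471
Q_p = 471 < K_p = 1580, so the forward reaction proceeds.

in the forward direction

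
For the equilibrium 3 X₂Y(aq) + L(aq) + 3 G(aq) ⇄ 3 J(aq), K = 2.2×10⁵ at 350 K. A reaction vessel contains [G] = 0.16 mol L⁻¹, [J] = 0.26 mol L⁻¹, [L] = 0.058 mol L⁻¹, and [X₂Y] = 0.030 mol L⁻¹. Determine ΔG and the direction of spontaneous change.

Q = [J]³ / ([X₂Y]³·[L]·[G]³) = (0.26)³ / ((0.030)³·(0.058)·(0.16)³) = 2.74×10⁶
ΔG = RT ln(Q/K) = (8.314 J mol⁻¹ K⁻¹)(350 K) × ln(2.74×10⁶/2.2×10⁵)
   = (2.910 kJ/mol)(2.522) = 7.34 kJ/mol
ΔG > 0, so the forward reaction is non-spontaneous (proceeds in reverse).

ΔG = 7.34 kJ/mol; the forward reaction is non-spontaneous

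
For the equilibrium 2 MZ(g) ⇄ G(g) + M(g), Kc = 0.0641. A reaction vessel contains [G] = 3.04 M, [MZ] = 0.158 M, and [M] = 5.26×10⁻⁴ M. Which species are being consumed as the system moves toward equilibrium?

none (at equilibrium)

Qc = [G]·[M] / [MZ]² = (3.04)·(5.26×10⁻⁴) / (0.158)² = 0.0641
Qc = 0.0641 = Kc; the system is at equilibrium.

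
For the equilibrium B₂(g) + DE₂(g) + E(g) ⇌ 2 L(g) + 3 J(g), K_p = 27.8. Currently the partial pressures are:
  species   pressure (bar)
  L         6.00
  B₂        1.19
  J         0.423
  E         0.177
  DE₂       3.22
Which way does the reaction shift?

toward products

Q_p = P(L)²·P(J)³ / (P(B₂)·P(DE₂)·P(E)) = (6.00)²·(0.423)³ / ((1.19)·(3.22)·(0.177)) = 4.02
Q_p = 4.02 < K_p = 27.8, so the forward reaction proceeds.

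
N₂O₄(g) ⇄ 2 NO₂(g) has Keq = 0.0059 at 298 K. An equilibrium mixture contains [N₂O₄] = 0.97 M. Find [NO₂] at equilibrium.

[NO₂] = 0.076 M

At equilibrium, Keq = [NO₂]² / [N₂O₄] = 0.0059.
([NO₂])² / (0.97) = 0.0059
[NO₂]² = 0.00572 ⇒ [NO₂] = 0.076 M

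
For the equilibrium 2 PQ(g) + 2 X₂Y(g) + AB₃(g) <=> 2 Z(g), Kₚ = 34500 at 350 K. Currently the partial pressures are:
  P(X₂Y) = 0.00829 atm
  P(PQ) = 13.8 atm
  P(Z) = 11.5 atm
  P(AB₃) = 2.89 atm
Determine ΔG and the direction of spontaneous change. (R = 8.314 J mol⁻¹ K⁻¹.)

ΔG = -6.66 kJ/mol; the forward reaction is spontaneous

Qₚ = P(Z)² / (P(PQ)²·P(X₂Y)²·P(AB₃)) = (11.5)² / ((13.8)²·(0.00829)²·(2.89)) = 3500
ΔG = RT ln(Qₚ/Kₚ) = (8.314 J mol⁻¹ K⁻¹)(350 K) × ln(3500/34500)
   = (2.910 kJ/mol)(-2.288) = -6.66 kJ/mol
ΔG < 0, so the forward reaction is spontaneous (proceeds forward).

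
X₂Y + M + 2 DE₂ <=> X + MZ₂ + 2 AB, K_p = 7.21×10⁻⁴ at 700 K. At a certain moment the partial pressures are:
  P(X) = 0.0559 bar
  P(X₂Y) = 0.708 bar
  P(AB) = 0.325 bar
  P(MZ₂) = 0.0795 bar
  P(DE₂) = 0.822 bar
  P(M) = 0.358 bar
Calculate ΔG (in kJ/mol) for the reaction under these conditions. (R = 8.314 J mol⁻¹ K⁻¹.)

ΔG = 7.77 kJ/mol

Q_p = P(X)·P(MZ₂)·P(AB)² / (P(X₂Y)·P(M)·P(DE₂)²) = (0.0559)·(0.0795)·(0.325)² / ((0.708)·(0.358)·(0.822)²) = 0.00274
ΔG = RT ln(Q_p/K_p) = (8.314 J mol⁻¹ K⁻¹)(700 K) × ln(0.00274/7.21×10⁻⁴)
   = (5.820 kJ/mol)(1.335) = 7.77 kJ/mol
ΔG > 0, so the forward reaction is non-spontaneous (proceeds in reverse).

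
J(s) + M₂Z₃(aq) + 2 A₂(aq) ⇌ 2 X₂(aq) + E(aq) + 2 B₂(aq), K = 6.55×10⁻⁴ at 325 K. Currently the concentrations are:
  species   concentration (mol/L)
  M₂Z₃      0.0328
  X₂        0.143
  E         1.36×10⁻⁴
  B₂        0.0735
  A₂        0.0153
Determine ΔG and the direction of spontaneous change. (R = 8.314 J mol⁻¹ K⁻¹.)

(J is a pure solid — omitted from Q.)
Q = [X₂]²·[E]·[B₂]² / ([M₂Z₃]·[A₂]²) = (0.143)²·(1.36×10⁻⁴)·(0.0735)² / ((0.0328)·(0.0153)²) = 0.00196
ΔG = RT ln(Q/K) = (8.314 J mol⁻¹ K⁻¹)(325 K) × ln(0.00196/6.55×10⁻⁴)
   = (2.702 kJ/mol)(1.096) = 2.96 kJ/mol
ΔG > 0, so the forward reaction is non-spontaneous (proceeds in reverse).

ΔG = 2.96 kJ/mol; the forward reaction is non-spontaneous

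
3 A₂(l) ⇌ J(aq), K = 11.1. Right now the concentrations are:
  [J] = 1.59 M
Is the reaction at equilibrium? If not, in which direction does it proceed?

(A₂ is a pure liquid — omitted from Q.)
Q = [J] = 1.59
Q = 1.59 < K = 11.1, so the forward reaction proceeds.

in the forward direction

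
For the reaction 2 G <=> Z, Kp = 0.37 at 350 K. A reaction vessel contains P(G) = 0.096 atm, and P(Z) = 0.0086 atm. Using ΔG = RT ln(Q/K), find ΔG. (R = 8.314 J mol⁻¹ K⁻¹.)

ΔG = 2.69 kJ/mol

Qp = P(Z) / P(G)² = (0.0086) / (0.096)² = 0.933
ΔG = RT ln(Qp/Kp) = (8.314 J mol⁻¹ K⁻¹)(350 K) × ln(0.933/0.37)
   = (2.910 kJ/mol)(0.9249) = 2.69 kJ/mol
ΔG > 0, so the forward reaction is non-spontaneous (proceeds in reverse).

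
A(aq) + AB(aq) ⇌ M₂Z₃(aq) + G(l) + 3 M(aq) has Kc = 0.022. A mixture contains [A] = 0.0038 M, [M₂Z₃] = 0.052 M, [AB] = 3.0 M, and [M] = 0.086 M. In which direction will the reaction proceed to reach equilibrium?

to the right

(G is a pure liquid — omitted from Qc.)
Qc = [M₂Z₃]·[M]³ / ([A]·[AB]) = (0.052)·(0.086)³ / ((0.0038)·(3.0)) = 0.0029
Qc = 0.0029 < Kc = 0.022, so the forward reaction proceeds.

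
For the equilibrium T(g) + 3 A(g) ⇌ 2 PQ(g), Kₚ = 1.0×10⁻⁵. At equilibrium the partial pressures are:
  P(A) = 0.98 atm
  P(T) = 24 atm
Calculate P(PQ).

P(PQ) = 0.015 atm

At equilibrium, Kₚ = P(PQ)² / (P(T)·P(A)³) = 1.0×10⁻⁵.
(P(PQ))² / ((24)·(0.98)³) = 1.0×10⁻⁵
P(PQ)² = 2.26×10⁻⁴ ⇒ P(PQ) = 0.015 atm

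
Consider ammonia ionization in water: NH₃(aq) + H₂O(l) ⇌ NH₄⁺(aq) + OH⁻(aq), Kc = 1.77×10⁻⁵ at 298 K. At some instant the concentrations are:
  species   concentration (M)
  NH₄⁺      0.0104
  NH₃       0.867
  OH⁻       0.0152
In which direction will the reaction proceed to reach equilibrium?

(H₂O is a pure liquid — omitted from Qc.)
Qc = [NH₄⁺]·[OH⁻] / [NH₃] = (0.0104)·(0.0152) / (0.867) = 1.82×10⁻⁴
Qc = 1.82×10⁻⁴ > Kc = 1.77×10⁻⁵, so the reverse reaction proceeds.

in the reverse direction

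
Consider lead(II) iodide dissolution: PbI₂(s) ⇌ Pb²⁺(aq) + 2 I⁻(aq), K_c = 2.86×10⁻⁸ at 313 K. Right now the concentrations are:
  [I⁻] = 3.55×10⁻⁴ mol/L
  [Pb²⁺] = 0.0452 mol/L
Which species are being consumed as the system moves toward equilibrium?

(PbI₂ is a pure solid — omitted from Q_c.)
Q_c = [Pb²⁺]·[I⁻]² = (0.0452)·(3.55×10⁻⁴)² = 5.70×10⁻⁹
Q_c = 5.70×10⁻⁹ < K_c = 2.86×10⁻⁸: net forward reaction.

PbI₂ (reactants)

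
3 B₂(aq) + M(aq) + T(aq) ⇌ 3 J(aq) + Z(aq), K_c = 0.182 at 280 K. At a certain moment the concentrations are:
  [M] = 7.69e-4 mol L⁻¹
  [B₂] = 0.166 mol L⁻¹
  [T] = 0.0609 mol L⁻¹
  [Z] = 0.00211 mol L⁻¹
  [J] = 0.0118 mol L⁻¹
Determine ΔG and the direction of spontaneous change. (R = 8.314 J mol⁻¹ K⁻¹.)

Q_c = [J]³·[Z] / ([B₂]³·[M]·[T]) = (0.0118)³·(0.00211) / ((0.166)³·(7.69e-4)·(0.0609)) = 0.0162
ΔG = RT ln(Q_c/K_c) = (8.314 J mol⁻¹ K⁻¹)(280 K) × ln(0.0162/0.182)
   = (2.328 kJ/mol)(-2.419) = -5.63 kJ/mol
ΔG < 0, so the forward reaction is spontaneous (proceeds forward).

ΔG = -5.63 kJ/mol; the forward reaction is spontaneous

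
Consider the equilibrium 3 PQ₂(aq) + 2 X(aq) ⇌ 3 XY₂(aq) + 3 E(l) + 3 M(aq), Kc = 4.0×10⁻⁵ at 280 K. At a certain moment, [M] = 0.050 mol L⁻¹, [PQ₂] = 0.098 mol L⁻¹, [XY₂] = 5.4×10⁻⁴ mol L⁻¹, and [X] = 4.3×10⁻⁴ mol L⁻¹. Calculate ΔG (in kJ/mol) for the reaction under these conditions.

ΔG = 2.42 kJ/mol

(E is a pure liquid — omitted from Qc.)
Qc = [XY₂]³·[M]³ / ([PQ₂]³·[X]²) = (5.4×10⁻⁴)³·(0.050)³ / ((0.098)³·(4.3×10⁻⁴)²) = 1.13×10⁻⁴
ΔG = RT ln(Qc/Kc) = (8.314 J mol⁻¹ K⁻¹)(280 K) × ln(1.13×10⁻⁴/4.0×10⁻⁵)
   = (2.328 kJ/mol)(1.039) = 2.42 kJ/mol
ΔG > 0, so the forward reaction is non-spontaneous (proceeds in reverse).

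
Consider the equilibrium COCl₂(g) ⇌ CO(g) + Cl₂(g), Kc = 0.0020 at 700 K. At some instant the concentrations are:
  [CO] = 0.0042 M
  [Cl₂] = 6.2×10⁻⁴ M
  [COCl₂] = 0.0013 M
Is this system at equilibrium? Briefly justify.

Qc = [CO]·[Cl₂] / [COCl₂] = (0.0042)·(6.2×10⁻⁴) / (0.0013) = 0.0020
Qc = 0.0020 = Kc; the system is at equilibrium.

yes, at equilibrium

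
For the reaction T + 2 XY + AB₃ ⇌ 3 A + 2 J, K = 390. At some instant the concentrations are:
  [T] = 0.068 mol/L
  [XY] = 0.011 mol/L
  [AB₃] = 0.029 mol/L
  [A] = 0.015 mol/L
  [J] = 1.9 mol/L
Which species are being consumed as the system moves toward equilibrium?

Q = [A]³·[J]² / ([T]·[XY]²·[AB₃]) = (0.015)³·(1.9)² / ((0.068)·(0.011)²·(0.029)) = 51
Q = 51 < K = 390: net forward reaction.

T, XY, AB₃ (reactants)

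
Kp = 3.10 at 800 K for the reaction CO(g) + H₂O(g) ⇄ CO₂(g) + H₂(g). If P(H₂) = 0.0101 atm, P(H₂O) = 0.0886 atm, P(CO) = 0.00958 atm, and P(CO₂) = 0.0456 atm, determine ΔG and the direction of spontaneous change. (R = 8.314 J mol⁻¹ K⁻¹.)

Qp = P(CO₂)·P(H₂) / (P(CO)·P(H₂O)) = (0.0456)·(0.0101) / ((0.00958)·(0.0886)) = 0.543
ΔG = RT ln(Qp/Kp) = (8.314 J mol⁻¹ K⁻¹)(800 K) × ln(0.543/3.10)
   = (6.651 kJ/mol)(-1.742) = -11.6 kJ/mol
ΔG < 0, so the forward reaction is spontaneous (proceeds forward).

ΔG = -11.6 kJ/mol; the forward reaction is spontaneous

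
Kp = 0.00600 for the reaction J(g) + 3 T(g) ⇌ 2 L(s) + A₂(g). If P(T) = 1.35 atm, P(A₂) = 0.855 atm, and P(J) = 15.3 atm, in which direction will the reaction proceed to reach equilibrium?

(L is a pure solid — omitted from Qp.)
Qp = P(A₂) / (P(J)·P(T)³) = (0.855) / ((15.3)·(1.35)³) = 0.0227
Qp = 0.0227 > Kp = 0.00600, so the reverse reaction proceeds.

reverse (toward reactants)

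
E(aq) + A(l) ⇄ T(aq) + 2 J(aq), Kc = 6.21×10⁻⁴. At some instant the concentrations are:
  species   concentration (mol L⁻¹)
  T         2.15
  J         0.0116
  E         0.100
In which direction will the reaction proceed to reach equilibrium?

to the left

(A is a pure liquid — omitted from Qc.)
Qc = [T]·[J]² / [E] = (2.15)·(0.0116)² / (0.100) = 0.00289
Qc = 0.00289 > Kc = 6.21×10⁻⁴, so the reverse reaction proceeds.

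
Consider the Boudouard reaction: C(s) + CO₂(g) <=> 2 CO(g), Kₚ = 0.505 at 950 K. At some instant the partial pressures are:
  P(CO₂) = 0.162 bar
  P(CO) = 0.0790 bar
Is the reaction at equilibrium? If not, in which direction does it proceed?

(C is a pure solid — omitted from Qₚ.)
Qₚ = P(CO)² / P(CO₂) = (0.0790)² / (0.162) = 0.0385
Qₚ = 0.0385 < Kₚ = 0.505, so the forward reaction proceeds.

toward products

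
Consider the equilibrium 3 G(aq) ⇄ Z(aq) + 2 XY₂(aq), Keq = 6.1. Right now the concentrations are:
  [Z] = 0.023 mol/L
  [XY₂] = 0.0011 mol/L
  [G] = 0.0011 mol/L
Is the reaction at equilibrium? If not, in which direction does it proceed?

Q = [Z]·[XY₂]² / [G]³ = (0.023)·(0.0011)² / (0.0011)³ = 21
Q = 21 > Keq = 6.1, so the reverse reaction proceeds.

to the left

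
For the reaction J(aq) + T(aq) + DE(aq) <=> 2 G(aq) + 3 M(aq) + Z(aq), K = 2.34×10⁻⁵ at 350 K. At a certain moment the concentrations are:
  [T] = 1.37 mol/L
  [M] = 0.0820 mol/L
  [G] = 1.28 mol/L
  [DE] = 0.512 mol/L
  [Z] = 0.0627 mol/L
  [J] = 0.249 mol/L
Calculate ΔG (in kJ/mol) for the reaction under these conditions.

Q = [G]²·[M]³·[Z] / ([J]·[T]·[DE]) = (1.28)²·(0.0820)³·(0.0627) / ((0.249)·(1.37)·(0.512)) = 3.24×10⁻⁴
ΔG = RT ln(Q/K) = (8.314 J mol⁻¹ K⁻¹)(350 K) × ln(3.24×10⁻⁴/2.34×10⁻⁵)
   = (2.910 kJ/mol)(2.628) = 7.65 kJ/mol
ΔG > 0, so the forward reaction is non-spontaneous (proceeds in reverse).

ΔG = 7.65 kJ/mol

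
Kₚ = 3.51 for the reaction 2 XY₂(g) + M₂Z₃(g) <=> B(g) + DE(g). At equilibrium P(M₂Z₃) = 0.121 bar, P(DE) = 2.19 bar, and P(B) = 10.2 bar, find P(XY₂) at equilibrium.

P(XY₂) = 7.25 bar

At equilibrium, Kₚ = P(B)·P(DE) / (P(XY₂)²·P(M₂Z₃)) = 3.51.
(10.2)·(2.19) / ((P(XY₂))²·(0.121)) = 3.51
P(XY₂)² = 52.6 ⇒ P(XY₂) = 7.25 bar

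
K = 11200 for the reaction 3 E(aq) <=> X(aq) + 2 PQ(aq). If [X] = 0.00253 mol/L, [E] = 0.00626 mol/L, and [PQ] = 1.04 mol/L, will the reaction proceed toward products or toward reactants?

neither direction; the system is at equilibrium

Q = [X]·[PQ]² / [E]³ = (0.00253)·(1.04)² / (0.00626)³ = 11200
Q = 11200 = K, so the system is already at equilibrium.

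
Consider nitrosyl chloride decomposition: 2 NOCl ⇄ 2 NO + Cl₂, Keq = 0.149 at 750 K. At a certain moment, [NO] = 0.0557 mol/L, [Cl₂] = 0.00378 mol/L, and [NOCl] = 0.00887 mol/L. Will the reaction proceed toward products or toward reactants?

at equilibrium

Q = [NO]²·[Cl₂] / [NOCl]² = (0.0557)²·(0.00378) / (0.00887)² = 0.149
Q = 0.149 = Keq, so the system is already at equilibrium.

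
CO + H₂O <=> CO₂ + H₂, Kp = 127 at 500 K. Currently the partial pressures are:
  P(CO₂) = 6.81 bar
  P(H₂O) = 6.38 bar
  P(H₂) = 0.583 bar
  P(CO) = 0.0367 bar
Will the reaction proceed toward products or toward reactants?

in the forward direction

Qp = P(CO₂)·P(H₂) / (P(CO)·P(H₂O)) = (6.81)·(0.583) / ((0.0367)·(6.38)) = 17.0
Qp = 17.0 < Kp = 127, so the forward reaction proceeds.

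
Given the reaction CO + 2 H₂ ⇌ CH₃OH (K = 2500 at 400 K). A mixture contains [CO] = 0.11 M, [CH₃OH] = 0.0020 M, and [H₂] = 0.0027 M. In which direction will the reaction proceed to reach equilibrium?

Q = [CH₃OH] / ([CO]·[H₂]²) = (0.0020) / ((0.11)·(0.0027)²) = 2500
Q = 2500 = K, so the system is already at equilibrium.

no net change (already at equilibrium)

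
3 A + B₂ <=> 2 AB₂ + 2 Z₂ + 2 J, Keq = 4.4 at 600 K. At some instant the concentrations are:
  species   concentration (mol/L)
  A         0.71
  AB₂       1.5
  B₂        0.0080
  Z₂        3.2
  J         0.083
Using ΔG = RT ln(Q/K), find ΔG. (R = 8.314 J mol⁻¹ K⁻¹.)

ΔG = 12.6 kJ/mol

Q = [AB₂]²·[Z₂]²·[J]² / ([A]³·[B₂]) = (1.5)²·(3.2)²·(0.083)² / ((0.71)³·(0.0080)) = 55.4
ΔG = RT ln(Q/Keq) = (8.314 J mol⁻¹ K⁻¹)(600 K) × ln(55.4/4.4)
   = (4.988 kJ/mol)(2.533) = 12.6 kJ/mol
ΔG > 0, so the forward reaction is non-spontaneous (proceeds in reverse).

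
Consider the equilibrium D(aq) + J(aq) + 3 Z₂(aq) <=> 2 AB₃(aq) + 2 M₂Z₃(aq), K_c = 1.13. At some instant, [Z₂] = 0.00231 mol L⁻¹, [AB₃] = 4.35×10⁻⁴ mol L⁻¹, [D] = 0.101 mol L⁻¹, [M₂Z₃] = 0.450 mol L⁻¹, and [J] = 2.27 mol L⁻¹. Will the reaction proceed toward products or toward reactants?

toward reactants

Q_c = [AB₃]²·[M₂Z₃]² / ([D]·[J]·[Z₂]³) = (4.35×10⁻⁴)²·(0.450)² / ((0.101)·(2.27)·(0.00231)³) = 13.6
Q_c = 13.6 > K_c = 1.13, so the reverse reaction proceeds.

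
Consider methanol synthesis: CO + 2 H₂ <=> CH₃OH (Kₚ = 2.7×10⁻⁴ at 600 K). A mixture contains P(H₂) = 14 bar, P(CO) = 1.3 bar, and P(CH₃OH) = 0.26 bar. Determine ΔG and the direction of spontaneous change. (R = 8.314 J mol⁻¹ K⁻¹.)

Qₚ = P(CH₃OH) / (P(CO)·P(H₂)²) = (0.26) / ((1.3)·(14)²) = 0.00102
ΔG = RT ln(Qₚ/Kₚ) = (8.314 J mol⁻¹ K⁻¹)(600 K) × ln(0.00102/2.7×10⁻⁴)
   = (4.988 kJ/mol)(1.329) = 6.63 kJ/mol
ΔG > 0, so the forward reaction is non-spontaneous (proceeds in reverse).

ΔG = 6.63 kJ/mol; the forward reaction is non-spontaneous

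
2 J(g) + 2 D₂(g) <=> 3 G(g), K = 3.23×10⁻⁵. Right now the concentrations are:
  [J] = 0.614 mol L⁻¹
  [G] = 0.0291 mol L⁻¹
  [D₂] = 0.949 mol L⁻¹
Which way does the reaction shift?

Q = [G]³ / ([J]²·[D₂]²) = (0.0291)³ / ((0.614)²·(0.949)²) = 7.26×10⁻⁵
Q = 7.26×10⁻⁵ > K = 3.23×10⁻⁵, so the reverse reaction proceeds.

to the left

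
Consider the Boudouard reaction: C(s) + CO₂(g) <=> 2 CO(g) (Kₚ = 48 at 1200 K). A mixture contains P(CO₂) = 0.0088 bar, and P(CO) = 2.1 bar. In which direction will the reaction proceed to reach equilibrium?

(C is a pure solid — omitted from Qₚ.)
Qₚ = P(CO)² / P(CO₂) = (2.1)² / (0.0088) = 500
Qₚ = 500 > Kₚ = 48, so the reverse reaction proceeds.

toward reactants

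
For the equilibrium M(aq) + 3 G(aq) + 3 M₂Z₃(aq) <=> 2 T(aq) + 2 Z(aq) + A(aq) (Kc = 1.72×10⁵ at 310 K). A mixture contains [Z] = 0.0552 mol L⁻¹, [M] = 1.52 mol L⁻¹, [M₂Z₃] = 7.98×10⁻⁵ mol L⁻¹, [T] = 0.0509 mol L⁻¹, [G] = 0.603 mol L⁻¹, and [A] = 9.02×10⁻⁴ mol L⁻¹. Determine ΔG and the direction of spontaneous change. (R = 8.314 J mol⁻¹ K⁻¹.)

Qc = [T]²·[Z]²·[A] / ([M]·[G]³·[M₂Z₃]³) = (0.0509)²·(0.0552)²·(9.02×10⁻⁴) / ((1.52)·(0.603)³·(7.98×10⁻⁵)³) = 42000
ΔG = RT ln(Qc/Kc) = (8.314 J mol⁻¹ K⁻¹)(310 K) × ln(42000/1.72×10⁵)
   = (2.577 kJ/mol)(-1.410) = -3.63 kJ/mol
ΔG < 0, so the forward reaction is spontaneous (proceeds forward).

ΔG = -3.63 kJ/mol; the forward reaction is spontaneous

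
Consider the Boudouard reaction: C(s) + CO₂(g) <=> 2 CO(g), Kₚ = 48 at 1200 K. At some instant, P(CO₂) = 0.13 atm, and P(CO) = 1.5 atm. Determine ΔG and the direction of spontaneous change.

ΔG = -10.2 kJ/mol; the forward reaction is spontaneous

(C is a pure solid — omitted from Qₚ.)
Qₚ = P(CO)² / P(CO₂) = (1.5)² / (0.13) = 17.3
ΔG = RT ln(Qₚ/Kₚ) = (8.314 J mol⁻¹ K⁻¹)(1200 K) × ln(17.3/48)
   = (9.977 kJ/mol)(-1.020) = -10.2 kJ/mol
ΔG < 0, so the forward reaction is spontaneous (proceeds forward).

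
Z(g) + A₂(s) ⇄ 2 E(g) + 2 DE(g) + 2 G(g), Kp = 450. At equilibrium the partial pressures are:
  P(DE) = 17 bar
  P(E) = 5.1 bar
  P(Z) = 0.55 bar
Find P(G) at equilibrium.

(A₂ is a pure solid — omitted from Kp.)
At equilibrium, Kp = P(E)²·P(DE)²·P(G)² / P(Z) = 450.
(5.1)²·(17)²·(P(G))² / (0.55) = 450
P(G)² = 0.0329 ⇒ P(G) = 0.18 bar

P(G) = 0.18 bar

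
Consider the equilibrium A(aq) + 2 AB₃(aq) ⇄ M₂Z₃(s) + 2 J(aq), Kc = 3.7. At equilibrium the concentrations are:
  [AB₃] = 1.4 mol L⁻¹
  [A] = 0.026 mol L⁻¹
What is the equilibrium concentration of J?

[J] = 0.43 mol L⁻¹

(M₂Z₃ is a pure solid — omitted from Kc.)
At equilibrium, Kc = [J]² / ([A]·[AB₃]²) = 3.7.
([J])² / ((0.026)·(1.4)²) = 3.7
[J]² = 0.189 ⇒ [J] = 0.43 mol L⁻¹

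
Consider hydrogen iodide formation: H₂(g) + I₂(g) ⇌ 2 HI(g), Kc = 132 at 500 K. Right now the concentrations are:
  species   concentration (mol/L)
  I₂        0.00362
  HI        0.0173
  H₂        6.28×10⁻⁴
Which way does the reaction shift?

no net change (already at equilibrium)

Qc = [HI]² / ([H₂]·[I₂]) = (0.0173)² / ((6.28×10⁻⁴)·(0.00362)) = 132
Qc = 132 = Kc, so the system is already at equilibrium.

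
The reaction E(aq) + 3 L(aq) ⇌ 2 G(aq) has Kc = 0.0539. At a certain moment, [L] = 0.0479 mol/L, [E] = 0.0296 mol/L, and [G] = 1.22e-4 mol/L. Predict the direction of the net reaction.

to the right

Qc = [G]² / ([E]·[L]³) = (1.22e-4)² / ((0.0296)·(0.0479)³) = 0.00458
Qc = 0.00458 < Kc = 0.0539, so the forward reaction proceeds.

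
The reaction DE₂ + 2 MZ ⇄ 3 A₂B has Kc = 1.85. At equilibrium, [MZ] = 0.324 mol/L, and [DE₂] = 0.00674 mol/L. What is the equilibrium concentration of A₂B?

[A₂B] = 0.109 mol/L

At equilibrium, Kc = [A₂B]³ / ([DE₂]·[MZ]²) = 1.85.
([A₂B])³ / ((0.00674)·(0.324)²) = 1.85
[A₂B]³ = 0.00131 ⇒ [A₂B] = 0.109 mol/L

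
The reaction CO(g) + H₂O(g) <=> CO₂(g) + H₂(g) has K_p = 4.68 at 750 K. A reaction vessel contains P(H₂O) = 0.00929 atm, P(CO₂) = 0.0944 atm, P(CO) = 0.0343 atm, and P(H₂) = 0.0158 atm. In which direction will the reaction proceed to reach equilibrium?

no net change (already at equilibrium)

Q_p = P(CO₂)·P(H₂) / (P(CO)·P(H₂O)) = (0.0944)·(0.0158) / ((0.0343)·(0.00929)) = 4.68
Q_p = 4.68 = K_p, so the system is already at equilibrium.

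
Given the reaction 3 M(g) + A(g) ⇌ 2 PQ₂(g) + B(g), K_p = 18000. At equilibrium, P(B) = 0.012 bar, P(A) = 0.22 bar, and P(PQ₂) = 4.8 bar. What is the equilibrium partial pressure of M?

P(M) = 0.041 bar

At equilibrium, K_p = P(PQ₂)²·P(B) / (P(M)³·P(A)) = 18000.
(4.8)²·(0.012) / ((P(M))³·(0.22)) = 18000
P(M)³ = 6.98e-5 ⇒ P(M) = 0.041 bar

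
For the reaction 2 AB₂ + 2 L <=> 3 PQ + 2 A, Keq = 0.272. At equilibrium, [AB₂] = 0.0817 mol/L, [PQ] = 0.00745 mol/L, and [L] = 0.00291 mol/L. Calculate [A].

[A] = 0.193 mol/L

At equilibrium, Keq = [PQ]³·[A]² / ([AB₂]²·[L]²) = 0.272.
(0.00745)³·([A])² / ((0.0817)²·(0.00291)²) = 0.272
[A]² = 0.0372 ⇒ [A] = 0.193 mol/L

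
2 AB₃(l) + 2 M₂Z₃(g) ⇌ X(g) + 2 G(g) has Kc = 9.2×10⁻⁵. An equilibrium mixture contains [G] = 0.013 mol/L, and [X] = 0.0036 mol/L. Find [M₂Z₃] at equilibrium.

[M₂Z₃] = 0.081 mol/L

(AB₃ is a pure liquid — omitted from Kc.)
At equilibrium, Kc = [X]·[G]² / [M₂Z₃]² = 9.2×10⁻⁵.
(0.0036)·(0.013)² / ([M₂Z₃])² = 9.2×10⁻⁵
[M₂Z₃]² = 0.00661 ⇒ [M₂Z₃] = 0.081 mol/L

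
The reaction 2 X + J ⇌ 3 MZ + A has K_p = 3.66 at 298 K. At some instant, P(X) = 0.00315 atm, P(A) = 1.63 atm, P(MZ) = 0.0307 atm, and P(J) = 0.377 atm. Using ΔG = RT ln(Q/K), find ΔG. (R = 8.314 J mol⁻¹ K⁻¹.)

Q_p = P(MZ)³·P(A) / (P(X)²·P(J)) = (0.0307)³·(1.63) / ((0.00315)²·(0.377)) = 12.6
ΔG = RT ln(Q_p/K_p) = (8.314 J mol⁻¹ K⁻¹)(298 K) × ln(12.6/3.66)
   = (2.478 kJ/mol)(1.236) = 3.06 kJ/mol
ΔG > 0, so the forward reaction is non-spontaneous (proceeds in reverse).

ΔG = 3.06 kJ/mol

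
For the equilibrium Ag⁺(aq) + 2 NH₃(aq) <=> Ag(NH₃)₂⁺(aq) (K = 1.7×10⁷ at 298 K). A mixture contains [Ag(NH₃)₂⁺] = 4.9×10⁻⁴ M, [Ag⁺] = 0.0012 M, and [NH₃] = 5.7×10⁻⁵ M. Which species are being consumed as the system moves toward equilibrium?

Q = [Ag(NH₃)₂⁺] / ([Ag⁺]·[NH₃]²) = (4.9×10⁻⁴) / ((0.0012)·(5.7×10⁻⁵)²) = 1.3×10⁸
Q = 1.3×10⁸ > K = 1.7×10⁷: net reverse reaction.

Ag(NH₃)₂⁺ (products)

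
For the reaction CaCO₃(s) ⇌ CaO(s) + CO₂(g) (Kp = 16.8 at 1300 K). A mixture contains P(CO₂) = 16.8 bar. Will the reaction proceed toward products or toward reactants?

(CaCO₃, CaO are pure solids — omitted from Qp.)
Qp = P(CO₂) = 16.8
Qp = 16.8 = Kp, so the system is already at equilibrium.

no net change (already at equilibrium)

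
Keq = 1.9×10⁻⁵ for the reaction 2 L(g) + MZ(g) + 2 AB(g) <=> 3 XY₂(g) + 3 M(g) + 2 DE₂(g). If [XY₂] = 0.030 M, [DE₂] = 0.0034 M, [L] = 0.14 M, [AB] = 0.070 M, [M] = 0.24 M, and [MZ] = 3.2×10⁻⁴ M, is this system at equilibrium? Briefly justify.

no; Q > K, reaction proceeds in reverse

Q = [XY₂]³·[M]³·[DE₂]² / ([L]²·[MZ]·[AB]²) = (0.030)³·(0.24)³·(0.0034)² / ((0.14)²·(3.2×10⁻⁴)·(0.070)²) = 1.4×10⁻⁴
Q = 1.4×10⁻⁴ > Keq = 1.9×10⁻⁵: net reverse reaction.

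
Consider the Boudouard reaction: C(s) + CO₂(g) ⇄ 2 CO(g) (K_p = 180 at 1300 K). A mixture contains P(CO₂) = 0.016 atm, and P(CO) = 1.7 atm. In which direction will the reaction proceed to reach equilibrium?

at equilibrium

(C is a pure solid — omitted from Q_p.)
Q_p = P(CO)² / P(CO₂) = (1.7)² / (0.016) = 180
Q_p = 180 = K_p, so the system is already at equilibrium.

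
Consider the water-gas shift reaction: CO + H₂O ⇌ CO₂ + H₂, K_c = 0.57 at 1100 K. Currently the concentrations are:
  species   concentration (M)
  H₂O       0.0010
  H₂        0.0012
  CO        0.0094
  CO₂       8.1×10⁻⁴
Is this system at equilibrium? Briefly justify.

Q_c = [CO₂]·[H₂] / ([CO]·[H₂O]) = (8.1×10⁻⁴)·(0.0012) / ((0.0094)·(0.0010)) = 0.10
Q_c = 0.10 < K_c = 0.57: net forward reaction.

no; Q < K, reaction proceeds forward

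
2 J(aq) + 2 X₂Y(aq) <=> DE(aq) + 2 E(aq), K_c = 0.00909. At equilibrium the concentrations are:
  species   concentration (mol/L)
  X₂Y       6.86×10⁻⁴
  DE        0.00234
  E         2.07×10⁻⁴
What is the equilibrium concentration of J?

[J] = 0.153 mol/L

At equilibrium, K_c = [DE]·[E]² / ([J]²·[X₂Y]²) = 0.00909.
(0.00234)·(2.07×10⁻⁴)² / (([J])²·(6.86×10⁻⁴)²) = 0.00909
[J]² = 0.0234 ⇒ [J] = 0.153 mol/L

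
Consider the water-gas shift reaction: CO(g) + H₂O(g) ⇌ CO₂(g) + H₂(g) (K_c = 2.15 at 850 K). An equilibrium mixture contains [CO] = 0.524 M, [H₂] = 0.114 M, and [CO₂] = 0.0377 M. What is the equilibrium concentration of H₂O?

At equilibrium, K_c = [CO₂]·[H₂] / ([CO]·[H₂O]) = 2.15.
(0.0377)·(0.114) / ((0.524)·([H₂O])) = 2.15
[H₂O] = 0.00381 M

[H₂O] = 0.00381 M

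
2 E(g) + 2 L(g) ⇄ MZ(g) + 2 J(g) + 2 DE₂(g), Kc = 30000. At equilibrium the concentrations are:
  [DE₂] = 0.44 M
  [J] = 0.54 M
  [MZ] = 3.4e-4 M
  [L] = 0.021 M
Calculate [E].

[E] = 0.0012 M

At equilibrium, Kc = [MZ]·[J]²·[DE₂]² / ([E]²·[L]²) = 30000.
(3.4e-4)·(0.54)²·(0.44)² / (([E])²·(0.021)²) = 30000
[E]² = 1.45e-6 ⇒ [E] = 0.0012 M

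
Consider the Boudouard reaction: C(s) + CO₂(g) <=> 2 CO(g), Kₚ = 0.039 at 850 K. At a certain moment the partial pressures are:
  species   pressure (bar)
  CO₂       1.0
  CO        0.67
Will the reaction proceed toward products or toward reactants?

toward reactants

(C is a pure solid — omitted from Qₚ.)
Qₚ = P(CO)² / P(CO₂) = (0.67)² / (1.0) = 0.45
Qₚ = 0.45 > Kₚ = 0.039, so the reverse reaction proceeds.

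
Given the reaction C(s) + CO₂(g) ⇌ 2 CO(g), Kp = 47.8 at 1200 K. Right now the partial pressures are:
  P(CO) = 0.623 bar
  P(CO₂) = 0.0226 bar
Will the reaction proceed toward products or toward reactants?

to the right

(C is a pure solid — omitted from Qp.)
Qp = P(CO)² / P(CO₂) = (0.623)² / (0.0226) = 17.2
Qp = 17.2 < Kp = 47.8, so the forward reaction proceeds.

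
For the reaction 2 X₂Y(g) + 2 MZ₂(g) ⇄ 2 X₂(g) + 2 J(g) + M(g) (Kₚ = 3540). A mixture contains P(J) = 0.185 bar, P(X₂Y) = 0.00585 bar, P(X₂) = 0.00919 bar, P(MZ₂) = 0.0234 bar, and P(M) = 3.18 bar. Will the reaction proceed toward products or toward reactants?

to the right

Qₚ = P(X₂)²·P(J)²·P(M) / (P(X₂Y)²·P(MZ₂)²) = (0.00919)²·(0.185)²·(3.18) / ((0.00585)²·(0.0234)²) = 491
Qₚ = 491 < Kₚ = 3540, so the forward reaction proceeds.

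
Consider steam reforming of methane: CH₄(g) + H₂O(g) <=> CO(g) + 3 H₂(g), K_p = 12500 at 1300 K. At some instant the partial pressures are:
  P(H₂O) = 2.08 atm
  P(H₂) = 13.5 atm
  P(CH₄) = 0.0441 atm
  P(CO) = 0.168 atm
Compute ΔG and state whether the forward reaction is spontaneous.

Q_p = P(CO)·P(H₂)³ / (P(CH₄)·P(H₂O)) = (0.168)·(13.5)³ / ((0.0441)·(2.08)) = 4510
ΔG = RT ln(Q_p/K_p) = (8.314 J mol⁻¹ K⁻¹)(1300 K) × ln(4510/12500)
   = (10.81 kJ/mol)(-1.019) = -11.0 kJ/mol
ΔG < 0, so the forward reaction is spontaneous (proceeds forward).

ΔG = -11.0 kJ/mol; the forward reaction is spontaneous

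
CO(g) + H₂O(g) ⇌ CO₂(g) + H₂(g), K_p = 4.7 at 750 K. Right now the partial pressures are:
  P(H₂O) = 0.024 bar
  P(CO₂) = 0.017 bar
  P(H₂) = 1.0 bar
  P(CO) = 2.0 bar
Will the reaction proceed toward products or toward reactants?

in the forward direction

Q_p = P(CO₂)·P(H₂) / (P(CO)·P(H₂O)) = (0.017)·(1.0) / ((2.0)·(0.024)) = 0.35
Q_p = 0.35 < K_p = 4.7, so the forward reaction proceeds.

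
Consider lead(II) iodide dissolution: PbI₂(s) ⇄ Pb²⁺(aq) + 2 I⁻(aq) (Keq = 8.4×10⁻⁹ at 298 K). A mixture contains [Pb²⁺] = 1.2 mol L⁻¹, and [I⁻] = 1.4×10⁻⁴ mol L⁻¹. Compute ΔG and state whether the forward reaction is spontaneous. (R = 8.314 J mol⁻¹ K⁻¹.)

ΔG = 2.55 kJ/mol; the forward reaction is non-spontaneous

(PbI₂ is a pure solid — omitted from Q.)
Q = [Pb²⁺]·[I⁻]² = (1.2)·(1.4×10⁻⁴)² = 2.35×10⁻⁸
ΔG = RT ln(Q/Keq) = (8.314 J mol⁻¹ K⁻¹)(298 K) × ln(2.35×10⁻⁸/8.4×10⁻⁹)
   = (2.478 kJ/mol)(1.029) = 2.55 kJ/mol
ΔG > 0, so the forward reaction is non-spontaneous (proceeds in reverse).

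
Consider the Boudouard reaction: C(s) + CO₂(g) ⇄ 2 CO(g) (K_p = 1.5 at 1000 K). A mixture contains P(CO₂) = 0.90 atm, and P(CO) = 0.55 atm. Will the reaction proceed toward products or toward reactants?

(C is a pure solid — omitted from Q_p.)
Q_p = P(CO)² / P(CO₂) = (0.55)² / (0.90) = 0.34
Q_p = 0.34 < K_p = 1.5, so the forward reaction proceeds.

toward products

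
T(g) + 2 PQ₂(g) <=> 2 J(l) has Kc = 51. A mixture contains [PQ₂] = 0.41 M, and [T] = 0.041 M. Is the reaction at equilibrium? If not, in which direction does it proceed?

(J is a pure liquid — omitted from Qc.)
Qc = 1 / ([T]·[PQ₂]²) = 1 / ((0.041)·(0.41)²) = 150
Qc = 150 > Kc = 51, so the reverse reaction proceeds.

to the left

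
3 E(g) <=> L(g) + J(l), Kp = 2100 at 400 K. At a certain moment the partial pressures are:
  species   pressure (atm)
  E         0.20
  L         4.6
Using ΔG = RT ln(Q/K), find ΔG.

ΔG = -4.31 kJ/mol

(J is a pure liquid — omitted from Qp.)
Qp = P(L) / P(E)³ = (4.6) / (0.20)³ = 575
ΔG = RT ln(Qp/Kp) = (8.314 J mol⁻¹ K⁻¹)(400 K) × ln(575/2100)
   = (3.326 kJ/mol)(-1.295) = -4.31 kJ/mol
ΔG < 0, so the forward reaction is spontaneous (proceeds forward).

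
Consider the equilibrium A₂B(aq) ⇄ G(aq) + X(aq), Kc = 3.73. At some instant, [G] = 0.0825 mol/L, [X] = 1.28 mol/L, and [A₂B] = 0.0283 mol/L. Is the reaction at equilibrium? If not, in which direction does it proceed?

Qc = [G]·[X] / [A₂B] = (0.0825)·(1.28) / (0.0283) = 3.73
Qc = 3.73 = Kc, so the system is already at equilibrium.

neither direction; the system is at equilibrium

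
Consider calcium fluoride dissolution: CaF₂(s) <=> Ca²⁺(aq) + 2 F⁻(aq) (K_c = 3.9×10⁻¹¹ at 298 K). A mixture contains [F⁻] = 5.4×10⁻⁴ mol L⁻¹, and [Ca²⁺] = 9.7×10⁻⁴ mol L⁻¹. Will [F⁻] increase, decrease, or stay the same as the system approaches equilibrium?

(CaF₂ is a pure solid — omitted from Q_c.)
Q_c = [Ca²⁺]·[F⁻]² = (9.7×10⁻⁴)·(5.4×10⁻⁴)² = 2.8×10⁻¹⁰
Q_c = 2.8×10⁻¹⁰ > K_c = 3.9×10⁻¹¹: net reverse reaction.
F⁻ is a product, so it decreases.

decrease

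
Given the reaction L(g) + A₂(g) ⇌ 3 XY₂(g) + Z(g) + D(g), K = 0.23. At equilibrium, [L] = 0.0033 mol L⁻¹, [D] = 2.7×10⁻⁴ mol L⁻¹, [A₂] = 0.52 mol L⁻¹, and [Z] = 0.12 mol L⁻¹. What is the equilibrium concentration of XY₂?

[XY₂] = 2.3 mol L⁻¹

At equilibrium, K = [XY₂]³·[Z]·[D] / ([L]·[A₂]) = 0.23.
([XY₂])³·(0.12)·(2.7×10⁻⁴) / ((0.0033)·(0.52)) = 0.23
[XY₂]³ = 12.2 ⇒ [XY₂] = 2.3 mol L⁻¹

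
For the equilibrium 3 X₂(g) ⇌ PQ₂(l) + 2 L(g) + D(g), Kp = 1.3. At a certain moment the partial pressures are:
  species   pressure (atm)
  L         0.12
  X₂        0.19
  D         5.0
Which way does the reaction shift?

(PQ₂ is a pure liquid — omitted from Qp.)
Qp = P(L)²·P(D) / P(X₂)³ = (0.12)²·(5.0) / (0.19)³ = 10
Qp = 10 > Kp = 1.3, so the reverse reaction proceeds.

to the left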